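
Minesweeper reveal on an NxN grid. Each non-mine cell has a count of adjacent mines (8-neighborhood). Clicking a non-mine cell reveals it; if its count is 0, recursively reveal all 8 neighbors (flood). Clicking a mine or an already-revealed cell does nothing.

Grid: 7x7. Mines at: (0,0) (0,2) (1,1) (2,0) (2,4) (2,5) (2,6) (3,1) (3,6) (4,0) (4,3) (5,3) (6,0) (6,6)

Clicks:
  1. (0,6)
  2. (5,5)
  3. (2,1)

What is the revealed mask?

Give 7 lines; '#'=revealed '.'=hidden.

Click 1 (0,6) count=0: revealed 8 new [(0,3) (0,4) (0,5) (0,6) (1,3) (1,4) (1,5) (1,6)] -> total=8
Click 2 (5,5) count=1: revealed 1 new [(5,5)] -> total=9
Click 3 (2,1) count=3: revealed 1 new [(2,1)] -> total=10

Answer: ...####
...####
.#.....
.......
.......
.....#.
.......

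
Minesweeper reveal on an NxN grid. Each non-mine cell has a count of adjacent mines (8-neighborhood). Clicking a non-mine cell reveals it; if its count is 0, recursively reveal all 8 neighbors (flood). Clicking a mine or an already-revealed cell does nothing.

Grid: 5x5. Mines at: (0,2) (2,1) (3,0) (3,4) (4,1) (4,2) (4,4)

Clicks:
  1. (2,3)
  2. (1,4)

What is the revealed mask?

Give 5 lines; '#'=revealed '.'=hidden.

Answer: ...##
...##
...##
.....
.....

Derivation:
Click 1 (2,3) count=1: revealed 1 new [(2,3)] -> total=1
Click 2 (1,4) count=0: revealed 5 new [(0,3) (0,4) (1,3) (1,4) (2,4)] -> total=6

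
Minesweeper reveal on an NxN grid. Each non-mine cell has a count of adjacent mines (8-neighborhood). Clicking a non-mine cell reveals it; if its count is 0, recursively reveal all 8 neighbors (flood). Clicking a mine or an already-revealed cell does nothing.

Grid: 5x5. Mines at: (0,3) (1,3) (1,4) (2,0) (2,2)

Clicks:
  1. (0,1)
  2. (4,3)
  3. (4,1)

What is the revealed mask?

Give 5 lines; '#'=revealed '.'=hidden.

Click 1 (0,1) count=0: revealed 6 new [(0,0) (0,1) (0,2) (1,0) (1,1) (1,2)] -> total=6
Click 2 (4,3) count=0: revealed 12 new [(2,3) (2,4) (3,0) (3,1) (3,2) (3,3) (3,4) (4,0) (4,1) (4,2) (4,3) (4,4)] -> total=18
Click 3 (4,1) count=0: revealed 0 new [(none)] -> total=18

Answer: ###..
###..
...##
#####
#####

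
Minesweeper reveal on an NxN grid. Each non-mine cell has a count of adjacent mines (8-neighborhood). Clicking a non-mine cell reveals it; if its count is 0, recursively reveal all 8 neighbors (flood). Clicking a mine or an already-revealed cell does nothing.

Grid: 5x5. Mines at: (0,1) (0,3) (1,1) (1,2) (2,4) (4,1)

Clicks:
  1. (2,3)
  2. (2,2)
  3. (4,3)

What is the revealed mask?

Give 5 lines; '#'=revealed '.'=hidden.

Click 1 (2,3) count=2: revealed 1 new [(2,3)] -> total=1
Click 2 (2,2) count=2: revealed 1 new [(2,2)] -> total=2
Click 3 (4,3) count=0: revealed 6 new [(3,2) (3,3) (3,4) (4,2) (4,3) (4,4)] -> total=8

Answer: .....
.....
..##.
..###
..###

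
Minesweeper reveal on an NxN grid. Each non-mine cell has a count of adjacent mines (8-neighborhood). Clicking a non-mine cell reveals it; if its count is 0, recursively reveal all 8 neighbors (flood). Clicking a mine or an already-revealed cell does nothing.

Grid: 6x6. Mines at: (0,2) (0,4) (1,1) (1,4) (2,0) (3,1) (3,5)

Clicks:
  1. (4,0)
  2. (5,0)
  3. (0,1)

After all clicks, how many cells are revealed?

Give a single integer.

Click 1 (4,0) count=1: revealed 1 new [(4,0)] -> total=1
Click 2 (5,0) count=0: revealed 17 new [(2,2) (2,3) (2,4) (3,2) (3,3) (3,4) (4,1) (4,2) (4,3) (4,4) (4,5) (5,0) (5,1) (5,2) (5,3) (5,4) (5,5)] -> total=18
Click 3 (0,1) count=2: revealed 1 new [(0,1)] -> total=19

Answer: 19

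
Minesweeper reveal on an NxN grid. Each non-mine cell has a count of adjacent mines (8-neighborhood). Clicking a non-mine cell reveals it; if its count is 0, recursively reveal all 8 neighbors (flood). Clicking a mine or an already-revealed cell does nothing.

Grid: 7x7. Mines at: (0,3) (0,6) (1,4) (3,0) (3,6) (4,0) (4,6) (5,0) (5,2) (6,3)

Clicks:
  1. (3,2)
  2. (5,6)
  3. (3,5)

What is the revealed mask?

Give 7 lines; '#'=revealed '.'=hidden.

Click 1 (3,2) count=0: revealed 26 new [(0,0) (0,1) (0,2) (1,0) (1,1) (1,2) (1,3) (2,0) (2,1) (2,2) (2,3) (2,4) (2,5) (3,1) (3,2) (3,3) (3,4) (3,5) (4,1) (4,2) (4,3) (4,4) (4,5) (5,3) (5,4) (5,5)] -> total=26
Click 2 (5,6) count=1: revealed 1 new [(5,6)] -> total=27
Click 3 (3,5) count=2: revealed 0 new [(none)] -> total=27

Answer: ###....
####...
######.
.#####.
.#####.
...####
.......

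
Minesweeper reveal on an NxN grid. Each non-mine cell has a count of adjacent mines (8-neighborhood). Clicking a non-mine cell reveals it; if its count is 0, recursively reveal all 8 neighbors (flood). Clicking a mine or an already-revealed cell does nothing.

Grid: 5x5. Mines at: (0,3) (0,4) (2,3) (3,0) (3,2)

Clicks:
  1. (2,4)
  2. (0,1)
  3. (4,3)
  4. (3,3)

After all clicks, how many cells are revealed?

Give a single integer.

Click 1 (2,4) count=1: revealed 1 new [(2,4)] -> total=1
Click 2 (0,1) count=0: revealed 9 new [(0,0) (0,1) (0,2) (1,0) (1,1) (1,2) (2,0) (2,1) (2,2)] -> total=10
Click 3 (4,3) count=1: revealed 1 new [(4,3)] -> total=11
Click 4 (3,3) count=2: revealed 1 new [(3,3)] -> total=12

Answer: 12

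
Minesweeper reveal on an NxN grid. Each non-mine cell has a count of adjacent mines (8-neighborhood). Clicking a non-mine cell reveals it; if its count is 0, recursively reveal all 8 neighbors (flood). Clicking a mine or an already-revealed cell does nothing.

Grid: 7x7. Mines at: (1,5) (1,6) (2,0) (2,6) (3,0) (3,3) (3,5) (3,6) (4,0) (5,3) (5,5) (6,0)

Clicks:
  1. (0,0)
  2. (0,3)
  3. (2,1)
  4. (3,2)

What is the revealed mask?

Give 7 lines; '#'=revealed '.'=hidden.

Click 1 (0,0) count=0: revealed 14 new [(0,0) (0,1) (0,2) (0,3) (0,4) (1,0) (1,1) (1,2) (1,3) (1,4) (2,1) (2,2) (2,3) (2,4)] -> total=14
Click 2 (0,3) count=0: revealed 0 new [(none)] -> total=14
Click 3 (2,1) count=2: revealed 0 new [(none)] -> total=14
Click 4 (3,2) count=1: revealed 1 new [(3,2)] -> total=15

Answer: #####..
#####..
.####..
..#....
.......
.......
.......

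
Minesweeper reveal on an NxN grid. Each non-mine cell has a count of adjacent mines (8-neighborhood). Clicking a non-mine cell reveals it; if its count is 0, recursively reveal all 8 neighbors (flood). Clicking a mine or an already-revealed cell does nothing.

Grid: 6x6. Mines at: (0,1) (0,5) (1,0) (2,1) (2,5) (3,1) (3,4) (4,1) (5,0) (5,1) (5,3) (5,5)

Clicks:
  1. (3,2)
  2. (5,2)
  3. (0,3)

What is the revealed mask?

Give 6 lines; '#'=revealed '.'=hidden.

Click 1 (3,2) count=3: revealed 1 new [(3,2)] -> total=1
Click 2 (5,2) count=3: revealed 1 new [(5,2)] -> total=2
Click 3 (0,3) count=0: revealed 9 new [(0,2) (0,3) (0,4) (1,2) (1,3) (1,4) (2,2) (2,3) (2,4)] -> total=11

Answer: ..###.
..###.
..###.
..#...
......
..#...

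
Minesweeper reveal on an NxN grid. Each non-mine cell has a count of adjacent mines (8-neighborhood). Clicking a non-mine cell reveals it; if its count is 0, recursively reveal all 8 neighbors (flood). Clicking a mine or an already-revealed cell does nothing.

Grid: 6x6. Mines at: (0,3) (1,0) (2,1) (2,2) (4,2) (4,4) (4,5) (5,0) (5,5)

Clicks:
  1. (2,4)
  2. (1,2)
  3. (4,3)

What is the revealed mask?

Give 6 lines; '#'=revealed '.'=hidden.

Answer: ....##
..####
...###
...###
...#..
......

Derivation:
Click 1 (2,4) count=0: revealed 11 new [(0,4) (0,5) (1,3) (1,4) (1,5) (2,3) (2,4) (2,5) (3,3) (3,4) (3,5)] -> total=11
Click 2 (1,2) count=3: revealed 1 new [(1,2)] -> total=12
Click 3 (4,3) count=2: revealed 1 new [(4,3)] -> total=13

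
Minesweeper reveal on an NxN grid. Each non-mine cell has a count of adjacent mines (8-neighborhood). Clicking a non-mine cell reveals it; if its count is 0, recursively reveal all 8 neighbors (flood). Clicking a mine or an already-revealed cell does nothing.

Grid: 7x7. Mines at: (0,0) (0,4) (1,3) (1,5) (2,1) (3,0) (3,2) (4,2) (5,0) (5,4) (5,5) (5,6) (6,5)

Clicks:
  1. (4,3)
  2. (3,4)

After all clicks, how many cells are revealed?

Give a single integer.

Answer: 12

Derivation:
Click 1 (4,3) count=3: revealed 1 new [(4,3)] -> total=1
Click 2 (3,4) count=0: revealed 11 new [(2,3) (2,4) (2,5) (2,6) (3,3) (3,4) (3,5) (3,6) (4,4) (4,5) (4,6)] -> total=12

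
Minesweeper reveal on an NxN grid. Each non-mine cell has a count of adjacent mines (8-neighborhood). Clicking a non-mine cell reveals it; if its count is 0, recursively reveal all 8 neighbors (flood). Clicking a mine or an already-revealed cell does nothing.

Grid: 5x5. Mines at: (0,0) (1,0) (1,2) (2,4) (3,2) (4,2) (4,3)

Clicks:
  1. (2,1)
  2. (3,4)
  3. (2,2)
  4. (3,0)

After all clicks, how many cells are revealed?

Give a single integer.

Answer: 8

Derivation:
Click 1 (2,1) count=3: revealed 1 new [(2,1)] -> total=1
Click 2 (3,4) count=2: revealed 1 new [(3,4)] -> total=2
Click 3 (2,2) count=2: revealed 1 new [(2,2)] -> total=3
Click 4 (3,0) count=0: revealed 5 new [(2,0) (3,0) (3,1) (4,0) (4,1)] -> total=8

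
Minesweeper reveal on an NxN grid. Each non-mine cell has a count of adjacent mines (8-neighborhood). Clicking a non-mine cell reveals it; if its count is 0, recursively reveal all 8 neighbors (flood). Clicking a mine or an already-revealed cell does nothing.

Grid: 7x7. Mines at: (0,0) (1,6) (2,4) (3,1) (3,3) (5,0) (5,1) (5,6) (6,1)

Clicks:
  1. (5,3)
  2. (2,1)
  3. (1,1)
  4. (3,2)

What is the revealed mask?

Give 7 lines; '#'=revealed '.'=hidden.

Answer: .......
.#.....
.#.....
..#....
..####.
..####.
..####.

Derivation:
Click 1 (5,3) count=0: revealed 12 new [(4,2) (4,3) (4,4) (4,5) (5,2) (5,3) (5,4) (5,5) (6,2) (6,3) (6,4) (6,5)] -> total=12
Click 2 (2,1) count=1: revealed 1 new [(2,1)] -> total=13
Click 3 (1,1) count=1: revealed 1 new [(1,1)] -> total=14
Click 4 (3,2) count=2: revealed 1 new [(3,2)] -> total=15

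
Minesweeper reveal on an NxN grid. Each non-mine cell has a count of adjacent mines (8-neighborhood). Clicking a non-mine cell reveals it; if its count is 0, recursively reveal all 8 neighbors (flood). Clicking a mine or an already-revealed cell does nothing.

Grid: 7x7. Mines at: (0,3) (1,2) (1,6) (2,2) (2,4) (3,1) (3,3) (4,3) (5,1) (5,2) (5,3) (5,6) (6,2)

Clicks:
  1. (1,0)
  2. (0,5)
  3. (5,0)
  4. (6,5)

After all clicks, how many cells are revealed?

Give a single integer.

Answer: 9

Derivation:
Click 1 (1,0) count=0: revealed 6 new [(0,0) (0,1) (1,0) (1,1) (2,0) (2,1)] -> total=6
Click 2 (0,5) count=1: revealed 1 new [(0,5)] -> total=7
Click 3 (5,0) count=1: revealed 1 new [(5,0)] -> total=8
Click 4 (6,5) count=1: revealed 1 new [(6,5)] -> total=9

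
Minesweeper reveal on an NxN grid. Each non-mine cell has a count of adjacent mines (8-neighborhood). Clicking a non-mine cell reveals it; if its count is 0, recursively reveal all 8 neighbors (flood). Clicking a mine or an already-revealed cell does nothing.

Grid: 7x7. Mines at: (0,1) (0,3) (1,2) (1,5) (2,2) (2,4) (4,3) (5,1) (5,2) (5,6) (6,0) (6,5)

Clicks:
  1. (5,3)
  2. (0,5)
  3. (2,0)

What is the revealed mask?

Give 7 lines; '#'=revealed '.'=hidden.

Click 1 (5,3) count=2: revealed 1 new [(5,3)] -> total=1
Click 2 (0,5) count=1: revealed 1 new [(0,5)] -> total=2
Click 3 (2,0) count=0: revealed 8 new [(1,0) (1,1) (2,0) (2,1) (3,0) (3,1) (4,0) (4,1)] -> total=10

Answer: .....#.
##.....
##.....
##.....
##.....
...#...
.......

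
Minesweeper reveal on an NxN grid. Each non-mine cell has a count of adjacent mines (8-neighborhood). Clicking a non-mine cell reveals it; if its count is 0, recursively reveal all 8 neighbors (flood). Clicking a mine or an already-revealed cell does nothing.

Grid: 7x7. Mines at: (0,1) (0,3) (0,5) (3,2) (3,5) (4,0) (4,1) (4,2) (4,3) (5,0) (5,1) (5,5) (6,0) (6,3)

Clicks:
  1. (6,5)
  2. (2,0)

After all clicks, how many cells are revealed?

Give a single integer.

Click 1 (6,5) count=1: revealed 1 new [(6,5)] -> total=1
Click 2 (2,0) count=0: revealed 6 new [(1,0) (1,1) (2,0) (2,1) (3,0) (3,1)] -> total=7

Answer: 7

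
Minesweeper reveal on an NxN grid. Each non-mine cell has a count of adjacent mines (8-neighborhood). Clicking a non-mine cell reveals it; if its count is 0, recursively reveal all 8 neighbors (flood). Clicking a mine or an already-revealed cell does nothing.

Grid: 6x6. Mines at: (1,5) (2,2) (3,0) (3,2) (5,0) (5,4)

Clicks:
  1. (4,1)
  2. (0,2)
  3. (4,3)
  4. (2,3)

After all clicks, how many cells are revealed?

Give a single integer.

Click 1 (4,1) count=3: revealed 1 new [(4,1)] -> total=1
Click 2 (0,2) count=0: revealed 12 new [(0,0) (0,1) (0,2) (0,3) (0,4) (1,0) (1,1) (1,2) (1,3) (1,4) (2,0) (2,1)] -> total=13
Click 3 (4,3) count=2: revealed 1 new [(4,3)] -> total=14
Click 4 (2,3) count=2: revealed 1 new [(2,3)] -> total=15

Answer: 15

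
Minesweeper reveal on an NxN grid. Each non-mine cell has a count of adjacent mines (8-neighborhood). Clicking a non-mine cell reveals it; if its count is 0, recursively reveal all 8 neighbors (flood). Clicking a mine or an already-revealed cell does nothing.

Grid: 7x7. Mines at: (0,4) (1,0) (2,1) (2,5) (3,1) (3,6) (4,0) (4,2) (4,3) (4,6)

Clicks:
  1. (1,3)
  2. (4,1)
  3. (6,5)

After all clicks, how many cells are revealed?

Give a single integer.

Click 1 (1,3) count=1: revealed 1 new [(1,3)] -> total=1
Click 2 (4,1) count=3: revealed 1 new [(4,1)] -> total=2
Click 3 (6,5) count=0: revealed 14 new [(5,0) (5,1) (5,2) (5,3) (5,4) (5,5) (5,6) (6,0) (6,1) (6,2) (6,3) (6,4) (6,5) (6,6)] -> total=16

Answer: 16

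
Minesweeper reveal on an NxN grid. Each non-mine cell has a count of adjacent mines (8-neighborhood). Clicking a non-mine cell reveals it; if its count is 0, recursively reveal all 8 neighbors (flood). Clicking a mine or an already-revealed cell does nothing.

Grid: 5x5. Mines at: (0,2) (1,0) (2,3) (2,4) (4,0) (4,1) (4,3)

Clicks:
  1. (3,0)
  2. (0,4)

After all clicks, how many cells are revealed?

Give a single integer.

Click 1 (3,0) count=2: revealed 1 new [(3,0)] -> total=1
Click 2 (0,4) count=0: revealed 4 new [(0,3) (0,4) (1,3) (1,4)] -> total=5

Answer: 5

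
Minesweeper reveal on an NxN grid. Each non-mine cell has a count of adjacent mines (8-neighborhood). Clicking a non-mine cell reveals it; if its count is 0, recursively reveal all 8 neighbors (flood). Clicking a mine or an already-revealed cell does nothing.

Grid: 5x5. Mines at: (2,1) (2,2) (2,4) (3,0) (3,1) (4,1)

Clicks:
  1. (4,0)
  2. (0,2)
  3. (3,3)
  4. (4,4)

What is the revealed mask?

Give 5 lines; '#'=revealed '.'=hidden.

Answer: #####
#####
.....
..###
#.###

Derivation:
Click 1 (4,0) count=3: revealed 1 new [(4,0)] -> total=1
Click 2 (0,2) count=0: revealed 10 new [(0,0) (0,1) (0,2) (0,3) (0,4) (1,0) (1,1) (1,2) (1,3) (1,4)] -> total=11
Click 3 (3,3) count=2: revealed 1 new [(3,3)] -> total=12
Click 4 (4,4) count=0: revealed 5 new [(3,2) (3,4) (4,2) (4,3) (4,4)] -> total=17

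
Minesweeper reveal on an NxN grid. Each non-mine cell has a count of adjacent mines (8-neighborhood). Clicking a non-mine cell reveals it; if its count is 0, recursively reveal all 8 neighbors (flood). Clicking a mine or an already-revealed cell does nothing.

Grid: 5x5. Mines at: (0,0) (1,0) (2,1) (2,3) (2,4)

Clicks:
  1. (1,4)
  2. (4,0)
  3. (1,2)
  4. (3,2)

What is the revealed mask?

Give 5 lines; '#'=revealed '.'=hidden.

Click 1 (1,4) count=2: revealed 1 new [(1,4)] -> total=1
Click 2 (4,0) count=0: revealed 10 new [(3,0) (3,1) (3,2) (3,3) (3,4) (4,0) (4,1) (4,2) (4,3) (4,4)] -> total=11
Click 3 (1,2) count=2: revealed 1 new [(1,2)] -> total=12
Click 4 (3,2) count=2: revealed 0 new [(none)] -> total=12

Answer: .....
..#.#
.....
#####
#####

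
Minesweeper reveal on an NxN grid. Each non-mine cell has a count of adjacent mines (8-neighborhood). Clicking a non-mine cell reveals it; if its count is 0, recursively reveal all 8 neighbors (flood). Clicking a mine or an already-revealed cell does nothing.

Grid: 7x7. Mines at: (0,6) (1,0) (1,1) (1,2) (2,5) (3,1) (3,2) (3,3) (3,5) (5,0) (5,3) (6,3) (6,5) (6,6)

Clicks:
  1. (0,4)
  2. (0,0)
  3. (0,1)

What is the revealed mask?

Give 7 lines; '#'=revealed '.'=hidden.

Answer: ##.###.
...###.
.......
.......
.......
.......
.......

Derivation:
Click 1 (0,4) count=0: revealed 6 new [(0,3) (0,4) (0,5) (1,3) (1,4) (1,5)] -> total=6
Click 2 (0,0) count=2: revealed 1 new [(0,0)] -> total=7
Click 3 (0,1) count=3: revealed 1 new [(0,1)] -> total=8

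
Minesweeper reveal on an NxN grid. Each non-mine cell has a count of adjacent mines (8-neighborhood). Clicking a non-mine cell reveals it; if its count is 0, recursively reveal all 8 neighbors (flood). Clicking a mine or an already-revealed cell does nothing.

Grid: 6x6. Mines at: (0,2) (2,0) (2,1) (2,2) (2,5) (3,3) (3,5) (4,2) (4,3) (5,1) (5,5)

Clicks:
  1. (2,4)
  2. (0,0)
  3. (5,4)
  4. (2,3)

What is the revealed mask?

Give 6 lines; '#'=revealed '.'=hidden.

Answer: ##....
##....
...##.
......
......
....#.

Derivation:
Click 1 (2,4) count=3: revealed 1 new [(2,4)] -> total=1
Click 2 (0,0) count=0: revealed 4 new [(0,0) (0,1) (1,0) (1,1)] -> total=5
Click 3 (5,4) count=2: revealed 1 new [(5,4)] -> total=6
Click 4 (2,3) count=2: revealed 1 new [(2,3)] -> total=7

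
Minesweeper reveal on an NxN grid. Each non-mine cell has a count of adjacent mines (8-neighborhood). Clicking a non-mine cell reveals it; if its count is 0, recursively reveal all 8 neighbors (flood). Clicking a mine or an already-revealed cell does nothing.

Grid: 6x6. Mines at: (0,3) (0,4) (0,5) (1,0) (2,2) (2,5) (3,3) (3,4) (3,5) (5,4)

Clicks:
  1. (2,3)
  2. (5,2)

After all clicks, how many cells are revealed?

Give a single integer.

Click 1 (2,3) count=3: revealed 1 new [(2,3)] -> total=1
Click 2 (5,2) count=0: revealed 13 new [(2,0) (2,1) (3,0) (3,1) (3,2) (4,0) (4,1) (4,2) (4,3) (5,0) (5,1) (5,2) (5,3)] -> total=14

Answer: 14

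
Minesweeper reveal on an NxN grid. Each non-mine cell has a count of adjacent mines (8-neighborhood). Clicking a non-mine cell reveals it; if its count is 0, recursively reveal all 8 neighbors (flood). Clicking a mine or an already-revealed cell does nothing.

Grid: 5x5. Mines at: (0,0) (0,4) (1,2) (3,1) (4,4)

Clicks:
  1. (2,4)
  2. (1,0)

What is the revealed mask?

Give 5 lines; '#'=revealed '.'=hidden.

Answer: .....
#..##
...##
...##
.....

Derivation:
Click 1 (2,4) count=0: revealed 6 new [(1,3) (1,4) (2,3) (2,4) (3,3) (3,4)] -> total=6
Click 2 (1,0) count=1: revealed 1 new [(1,0)] -> total=7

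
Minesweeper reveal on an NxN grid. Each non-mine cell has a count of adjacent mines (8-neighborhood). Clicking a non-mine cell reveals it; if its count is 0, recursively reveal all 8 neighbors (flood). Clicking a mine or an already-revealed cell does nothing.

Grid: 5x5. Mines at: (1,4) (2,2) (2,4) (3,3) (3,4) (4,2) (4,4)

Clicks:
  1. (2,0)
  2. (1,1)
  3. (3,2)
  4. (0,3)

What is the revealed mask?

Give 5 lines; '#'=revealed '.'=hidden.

Answer: ####.
####.
##...
###..
##...

Derivation:
Click 1 (2,0) count=0: revealed 14 new [(0,0) (0,1) (0,2) (0,3) (1,0) (1,1) (1,2) (1,3) (2,0) (2,1) (3,0) (3,1) (4,0) (4,1)] -> total=14
Click 2 (1,1) count=1: revealed 0 new [(none)] -> total=14
Click 3 (3,2) count=3: revealed 1 new [(3,2)] -> total=15
Click 4 (0,3) count=1: revealed 0 new [(none)] -> total=15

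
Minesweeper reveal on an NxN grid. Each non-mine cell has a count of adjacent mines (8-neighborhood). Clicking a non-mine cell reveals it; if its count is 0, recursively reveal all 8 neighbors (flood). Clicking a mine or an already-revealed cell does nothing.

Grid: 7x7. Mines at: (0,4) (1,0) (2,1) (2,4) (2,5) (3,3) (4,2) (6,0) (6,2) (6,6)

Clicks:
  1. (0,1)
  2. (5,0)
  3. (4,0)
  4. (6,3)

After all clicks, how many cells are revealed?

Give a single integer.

Click 1 (0,1) count=1: revealed 1 new [(0,1)] -> total=1
Click 2 (5,0) count=1: revealed 1 new [(5,0)] -> total=2
Click 3 (4,0) count=0: revealed 5 new [(3,0) (3,1) (4,0) (4,1) (5,1)] -> total=7
Click 4 (6,3) count=1: revealed 1 new [(6,3)] -> total=8

Answer: 8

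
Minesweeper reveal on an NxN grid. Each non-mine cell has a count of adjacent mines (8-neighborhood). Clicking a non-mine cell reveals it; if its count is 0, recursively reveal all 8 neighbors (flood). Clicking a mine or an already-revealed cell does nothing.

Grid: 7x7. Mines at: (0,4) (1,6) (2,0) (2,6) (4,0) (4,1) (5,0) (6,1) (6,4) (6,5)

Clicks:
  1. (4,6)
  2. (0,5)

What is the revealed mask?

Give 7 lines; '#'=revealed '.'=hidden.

Answer: ####.#.
######.
.#####.
.######
..#####
..#####
.......

Derivation:
Click 1 (4,6) count=0: revealed 31 new [(0,0) (0,1) (0,2) (0,3) (1,0) (1,1) (1,2) (1,3) (1,4) (1,5) (2,1) (2,2) (2,3) (2,4) (2,5) (3,1) (3,2) (3,3) (3,4) (3,5) (3,6) (4,2) (4,3) (4,4) (4,5) (4,6) (5,2) (5,3) (5,4) (5,5) (5,6)] -> total=31
Click 2 (0,5) count=2: revealed 1 new [(0,5)] -> total=32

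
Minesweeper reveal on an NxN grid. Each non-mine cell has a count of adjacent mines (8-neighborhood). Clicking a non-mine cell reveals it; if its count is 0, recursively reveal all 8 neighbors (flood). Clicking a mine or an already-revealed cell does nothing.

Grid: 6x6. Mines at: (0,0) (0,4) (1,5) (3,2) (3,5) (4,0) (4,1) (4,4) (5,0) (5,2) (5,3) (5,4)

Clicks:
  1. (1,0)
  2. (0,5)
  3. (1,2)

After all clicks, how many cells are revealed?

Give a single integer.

Click 1 (1,0) count=1: revealed 1 new [(1,0)] -> total=1
Click 2 (0,5) count=2: revealed 1 new [(0,5)] -> total=2
Click 3 (1,2) count=0: revealed 9 new [(0,1) (0,2) (0,3) (1,1) (1,2) (1,3) (2,1) (2,2) (2,3)] -> total=11

Answer: 11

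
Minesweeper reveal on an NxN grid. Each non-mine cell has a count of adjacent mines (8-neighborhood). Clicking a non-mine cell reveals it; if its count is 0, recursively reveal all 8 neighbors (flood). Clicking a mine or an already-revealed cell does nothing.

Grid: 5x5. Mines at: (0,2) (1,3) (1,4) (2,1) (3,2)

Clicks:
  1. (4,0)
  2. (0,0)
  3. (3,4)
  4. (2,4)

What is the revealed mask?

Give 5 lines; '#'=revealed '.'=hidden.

Click 1 (4,0) count=0: revealed 4 new [(3,0) (3,1) (4,0) (4,1)] -> total=4
Click 2 (0,0) count=0: revealed 4 new [(0,0) (0,1) (1,0) (1,1)] -> total=8
Click 3 (3,4) count=0: revealed 6 new [(2,3) (2,4) (3,3) (3,4) (4,3) (4,4)] -> total=14
Click 4 (2,4) count=2: revealed 0 new [(none)] -> total=14

Answer: ##...
##...
...##
##.##
##.##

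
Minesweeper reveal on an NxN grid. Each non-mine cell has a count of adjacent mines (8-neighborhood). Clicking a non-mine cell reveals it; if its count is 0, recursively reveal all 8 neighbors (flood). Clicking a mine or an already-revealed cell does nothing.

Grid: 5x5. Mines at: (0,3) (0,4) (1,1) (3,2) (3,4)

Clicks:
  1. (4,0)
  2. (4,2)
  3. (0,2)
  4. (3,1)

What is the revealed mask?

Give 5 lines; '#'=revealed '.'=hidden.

Answer: ..#..
.....
##...
##...
###..

Derivation:
Click 1 (4,0) count=0: revealed 6 new [(2,0) (2,1) (3,0) (3,1) (4,0) (4,1)] -> total=6
Click 2 (4,2) count=1: revealed 1 new [(4,2)] -> total=7
Click 3 (0,2) count=2: revealed 1 new [(0,2)] -> total=8
Click 4 (3,1) count=1: revealed 0 new [(none)] -> total=8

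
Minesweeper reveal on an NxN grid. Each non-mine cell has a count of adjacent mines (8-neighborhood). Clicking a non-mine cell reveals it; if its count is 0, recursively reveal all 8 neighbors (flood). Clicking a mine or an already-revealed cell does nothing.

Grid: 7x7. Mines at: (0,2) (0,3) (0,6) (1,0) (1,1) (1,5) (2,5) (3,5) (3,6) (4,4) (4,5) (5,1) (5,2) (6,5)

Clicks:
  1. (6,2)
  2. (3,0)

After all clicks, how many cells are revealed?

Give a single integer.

Answer: 18

Derivation:
Click 1 (6,2) count=2: revealed 1 new [(6,2)] -> total=1
Click 2 (3,0) count=0: revealed 17 new [(1,2) (1,3) (1,4) (2,0) (2,1) (2,2) (2,3) (2,4) (3,0) (3,1) (3,2) (3,3) (3,4) (4,0) (4,1) (4,2) (4,3)] -> total=18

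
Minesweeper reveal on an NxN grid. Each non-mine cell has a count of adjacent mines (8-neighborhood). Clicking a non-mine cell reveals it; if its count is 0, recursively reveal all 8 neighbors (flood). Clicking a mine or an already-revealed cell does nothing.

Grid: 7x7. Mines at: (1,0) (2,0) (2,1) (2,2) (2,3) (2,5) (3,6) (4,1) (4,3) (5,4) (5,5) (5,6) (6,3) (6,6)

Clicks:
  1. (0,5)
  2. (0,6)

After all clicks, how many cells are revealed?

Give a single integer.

Click 1 (0,5) count=0: revealed 12 new [(0,1) (0,2) (0,3) (0,4) (0,5) (0,6) (1,1) (1,2) (1,3) (1,4) (1,5) (1,6)] -> total=12
Click 2 (0,6) count=0: revealed 0 new [(none)] -> total=12

Answer: 12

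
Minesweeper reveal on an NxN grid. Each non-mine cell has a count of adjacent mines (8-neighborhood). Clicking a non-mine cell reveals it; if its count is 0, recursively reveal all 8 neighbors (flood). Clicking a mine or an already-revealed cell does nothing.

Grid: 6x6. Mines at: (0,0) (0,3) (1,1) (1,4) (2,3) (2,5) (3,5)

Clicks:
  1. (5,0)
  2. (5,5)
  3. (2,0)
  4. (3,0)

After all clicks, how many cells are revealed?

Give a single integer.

Answer: 20

Derivation:
Click 1 (5,0) count=0: revealed 20 new [(2,0) (2,1) (2,2) (3,0) (3,1) (3,2) (3,3) (3,4) (4,0) (4,1) (4,2) (4,3) (4,4) (4,5) (5,0) (5,1) (5,2) (5,3) (5,4) (5,5)] -> total=20
Click 2 (5,5) count=0: revealed 0 new [(none)] -> total=20
Click 3 (2,0) count=1: revealed 0 new [(none)] -> total=20
Click 4 (3,0) count=0: revealed 0 new [(none)] -> total=20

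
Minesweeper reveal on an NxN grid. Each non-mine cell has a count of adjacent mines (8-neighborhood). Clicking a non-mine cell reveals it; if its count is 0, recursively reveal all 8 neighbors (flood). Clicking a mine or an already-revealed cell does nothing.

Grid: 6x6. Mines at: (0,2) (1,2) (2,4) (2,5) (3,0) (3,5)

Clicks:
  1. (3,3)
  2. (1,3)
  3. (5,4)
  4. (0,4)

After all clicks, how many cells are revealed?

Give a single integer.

Answer: 25

Derivation:
Click 1 (3,3) count=1: revealed 1 new [(3,3)] -> total=1
Click 2 (1,3) count=3: revealed 1 new [(1,3)] -> total=2
Click 3 (5,4) count=0: revealed 18 new [(2,1) (2,2) (2,3) (3,1) (3,2) (3,4) (4,0) (4,1) (4,2) (4,3) (4,4) (4,5) (5,0) (5,1) (5,2) (5,3) (5,4) (5,5)] -> total=20
Click 4 (0,4) count=0: revealed 5 new [(0,3) (0,4) (0,5) (1,4) (1,5)] -> total=25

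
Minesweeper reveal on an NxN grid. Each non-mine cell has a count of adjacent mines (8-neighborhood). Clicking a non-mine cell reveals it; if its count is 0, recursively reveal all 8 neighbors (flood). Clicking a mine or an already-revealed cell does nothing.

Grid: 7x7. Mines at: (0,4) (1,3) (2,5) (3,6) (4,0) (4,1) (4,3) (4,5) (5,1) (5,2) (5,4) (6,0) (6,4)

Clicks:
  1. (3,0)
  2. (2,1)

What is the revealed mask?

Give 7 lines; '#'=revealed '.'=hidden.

Click 1 (3,0) count=2: revealed 1 new [(3,0)] -> total=1
Click 2 (2,1) count=0: revealed 11 new [(0,0) (0,1) (0,2) (1,0) (1,1) (1,2) (2,0) (2,1) (2,2) (3,1) (3,2)] -> total=12

Answer: ###....
###....
###....
###....
.......
.......
.......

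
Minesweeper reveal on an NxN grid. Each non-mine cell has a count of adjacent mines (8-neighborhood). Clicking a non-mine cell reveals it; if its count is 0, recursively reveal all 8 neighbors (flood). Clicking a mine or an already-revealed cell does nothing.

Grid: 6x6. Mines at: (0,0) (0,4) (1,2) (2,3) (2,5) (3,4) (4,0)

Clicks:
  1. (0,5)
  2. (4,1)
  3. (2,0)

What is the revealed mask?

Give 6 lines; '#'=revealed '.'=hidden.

Click 1 (0,5) count=1: revealed 1 new [(0,5)] -> total=1
Click 2 (4,1) count=1: revealed 1 new [(4,1)] -> total=2
Click 3 (2,0) count=0: revealed 6 new [(1,0) (1,1) (2,0) (2,1) (3,0) (3,1)] -> total=8

Answer: .....#
##....
##....
##....
.#....
......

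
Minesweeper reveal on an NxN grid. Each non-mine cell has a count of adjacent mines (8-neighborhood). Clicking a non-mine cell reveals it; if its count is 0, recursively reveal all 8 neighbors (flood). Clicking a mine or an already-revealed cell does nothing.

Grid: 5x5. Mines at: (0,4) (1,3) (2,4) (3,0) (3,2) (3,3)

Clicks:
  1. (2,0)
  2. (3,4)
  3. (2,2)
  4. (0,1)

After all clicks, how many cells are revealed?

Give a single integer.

Click 1 (2,0) count=1: revealed 1 new [(2,0)] -> total=1
Click 2 (3,4) count=2: revealed 1 new [(3,4)] -> total=2
Click 3 (2,2) count=3: revealed 1 new [(2,2)] -> total=3
Click 4 (0,1) count=0: revealed 7 new [(0,0) (0,1) (0,2) (1,0) (1,1) (1,2) (2,1)] -> total=10

Answer: 10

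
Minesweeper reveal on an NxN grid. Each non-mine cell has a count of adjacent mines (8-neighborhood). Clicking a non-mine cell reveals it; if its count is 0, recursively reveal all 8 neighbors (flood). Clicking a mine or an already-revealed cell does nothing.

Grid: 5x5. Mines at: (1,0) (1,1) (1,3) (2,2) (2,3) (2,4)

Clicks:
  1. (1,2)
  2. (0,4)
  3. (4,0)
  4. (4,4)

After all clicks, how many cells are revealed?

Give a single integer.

Answer: 14

Derivation:
Click 1 (1,2) count=4: revealed 1 new [(1,2)] -> total=1
Click 2 (0,4) count=1: revealed 1 new [(0,4)] -> total=2
Click 3 (4,0) count=0: revealed 12 new [(2,0) (2,1) (3,0) (3,1) (3,2) (3,3) (3,4) (4,0) (4,1) (4,2) (4,3) (4,4)] -> total=14
Click 4 (4,4) count=0: revealed 0 new [(none)] -> total=14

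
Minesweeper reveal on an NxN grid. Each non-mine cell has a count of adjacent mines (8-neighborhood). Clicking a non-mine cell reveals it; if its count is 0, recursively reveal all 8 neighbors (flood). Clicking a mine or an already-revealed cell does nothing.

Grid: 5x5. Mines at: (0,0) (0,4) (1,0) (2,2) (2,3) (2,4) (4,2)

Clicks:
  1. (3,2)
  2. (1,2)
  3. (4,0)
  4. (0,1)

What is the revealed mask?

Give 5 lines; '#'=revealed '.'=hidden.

Answer: .#...
..#..
##...
###..
##...

Derivation:
Click 1 (3,2) count=3: revealed 1 new [(3,2)] -> total=1
Click 2 (1,2) count=2: revealed 1 new [(1,2)] -> total=2
Click 3 (4,0) count=0: revealed 6 new [(2,0) (2,1) (3,0) (3,1) (4,0) (4,1)] -> total=8
Click 4 (0,1) count=2: revealed 1 new [(0,1)] -> total=9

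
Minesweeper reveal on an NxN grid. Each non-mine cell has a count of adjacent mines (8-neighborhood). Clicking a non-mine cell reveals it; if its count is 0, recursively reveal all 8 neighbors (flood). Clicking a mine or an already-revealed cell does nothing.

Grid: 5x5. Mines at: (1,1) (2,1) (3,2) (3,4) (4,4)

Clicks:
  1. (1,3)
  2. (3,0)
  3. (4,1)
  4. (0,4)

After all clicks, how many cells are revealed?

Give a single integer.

Answer: 11

Derivation:
Click 1 (1,3) count=0: revealed 9 new [(0,2) (0,3) (0,4) (1,2) (1,3) (1,4) (2,2) (2,3) (2,4)] -> total=9
Click 2 (3,0) count=1: revealed 1 new [(3,0)] -> total=10
Click 3 (4,1) count=1: revealed 1 new [(4,1)] -> total=11
Click 4 (0,4) count=0: revealed 0 new [(none)] -> total=11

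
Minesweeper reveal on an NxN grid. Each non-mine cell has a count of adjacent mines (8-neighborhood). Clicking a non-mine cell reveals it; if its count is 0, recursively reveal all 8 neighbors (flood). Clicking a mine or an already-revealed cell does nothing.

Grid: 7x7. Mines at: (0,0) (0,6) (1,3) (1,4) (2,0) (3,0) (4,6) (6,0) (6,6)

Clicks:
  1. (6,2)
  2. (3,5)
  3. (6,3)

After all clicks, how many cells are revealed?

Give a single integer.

Click 1 (6,2) count=0: revealed 25 new [(2,1) (2,2) (2,3) (2,4) (2,5) (3,1) (3,2) (3,3) (3,4) (3,5) (4,1) (4,2) (4,3) (4,4) (4,5) (5,1) (5,2) (5,3) (5,4) (5,5) (6,1) (6,2) (6,3) (6,4) (6,5)] -> total=25
Click 2 (3,5) count=1: revealed 0 new [(none)] -> total=25
Click 3 (6,3) count=0: revealed 0 new [(none)] -> total=25

Answer: 25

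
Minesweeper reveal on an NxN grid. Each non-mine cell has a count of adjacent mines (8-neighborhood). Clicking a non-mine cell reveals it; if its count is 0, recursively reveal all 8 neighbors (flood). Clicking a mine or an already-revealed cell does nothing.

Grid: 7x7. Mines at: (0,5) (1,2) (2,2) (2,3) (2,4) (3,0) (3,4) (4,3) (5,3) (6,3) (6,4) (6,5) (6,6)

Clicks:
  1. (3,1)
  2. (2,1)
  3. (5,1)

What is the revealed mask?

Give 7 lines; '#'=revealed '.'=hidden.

Click 1 (3,1) count=2: revealed 1 new [(3,1)] -> total=1
Click 2 (2,1) count=3: revealed 1 new [(2,1)] -> total=2
Click 3 (5,1) count=0: revealed 9 new [(4,0) (4,1) (4,2) (5,0) (5,1) (5,2) (6,0) (6,1) (6,2)] -> total=11

Answer: .......
.......
.#.....
.#.....
###....
###....
###....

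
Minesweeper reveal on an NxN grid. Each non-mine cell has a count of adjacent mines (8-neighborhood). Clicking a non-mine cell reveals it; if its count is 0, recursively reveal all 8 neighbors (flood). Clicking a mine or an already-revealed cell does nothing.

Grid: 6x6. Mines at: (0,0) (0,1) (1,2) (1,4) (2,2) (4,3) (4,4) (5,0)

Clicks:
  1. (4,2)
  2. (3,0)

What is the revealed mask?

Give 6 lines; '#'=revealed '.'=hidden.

Click 1 (4,2) count=1: revealed 1 new [(4,2)] -> total=1
Click 2 (3,0) count=0: revealed 8 new [(1,0) (1,1) (2,0) (2,1) (3,0) (3,1) (4,0) (4,1)] -> total=9

Answer: ......
##....
##....
##....
###...
......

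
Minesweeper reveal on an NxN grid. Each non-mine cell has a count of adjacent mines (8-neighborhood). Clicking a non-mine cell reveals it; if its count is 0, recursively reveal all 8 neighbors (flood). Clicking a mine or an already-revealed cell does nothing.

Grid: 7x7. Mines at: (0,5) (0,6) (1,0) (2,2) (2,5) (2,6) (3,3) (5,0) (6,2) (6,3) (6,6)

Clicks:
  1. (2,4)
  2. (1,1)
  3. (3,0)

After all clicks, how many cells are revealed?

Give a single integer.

Click 1 (2,4) count=2: revealed 1 new [(2,4)] -> total=1
Click 2 (1,1) count=2: revealed 1 new [(1,1)] -> total=2
Click 3 (3,0) count=0: revealed 6 new [(2,0) (2,1) (3,0) (3,1) (4,0) (4,1)] -> total=8

Answer: 8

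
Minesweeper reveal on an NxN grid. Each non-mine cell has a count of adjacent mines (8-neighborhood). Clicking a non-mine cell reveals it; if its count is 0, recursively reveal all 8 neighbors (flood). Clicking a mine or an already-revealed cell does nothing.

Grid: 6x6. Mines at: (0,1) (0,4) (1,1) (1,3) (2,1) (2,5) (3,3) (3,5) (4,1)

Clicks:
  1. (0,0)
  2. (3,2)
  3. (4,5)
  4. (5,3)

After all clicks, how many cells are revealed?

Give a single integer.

Click 1 (0,0) count=2: revealed 1 new [(0,0)] -> total=1
Click 2 (3,2) count=3: revealed 1 new [(3,2)] -> total=2
Click 3 (4,5) count=1: revealed 1 new [(4,5)] -> total=3
Click 4 (5,3) count=0: revealed 7 new [(4,2) (4,3) (4,4) (5,2) (5,3) (5,4) (5,5)] -> total=10

Answer: 10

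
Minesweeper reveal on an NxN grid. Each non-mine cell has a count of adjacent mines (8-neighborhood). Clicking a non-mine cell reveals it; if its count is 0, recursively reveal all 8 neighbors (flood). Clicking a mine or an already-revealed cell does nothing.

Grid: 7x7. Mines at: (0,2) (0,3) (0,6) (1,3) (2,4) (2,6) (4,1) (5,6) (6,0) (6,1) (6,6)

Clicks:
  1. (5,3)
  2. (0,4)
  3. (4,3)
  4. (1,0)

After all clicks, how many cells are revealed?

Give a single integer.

Answer: 27

Derivation:
Click 1 (5,3) count=0: revealed 16 new [(3,2) (3,3) (3,4) (3,5) (4,2) (4,3) (4,4) (4,5) (5,2) (5,3) (5,4) (5,5) (6,2) (6,3) (6,4) (6,5)] -> total=16
Click 2 (0,4) count=2: revealed 1 new [(0,4)] -> total=17
Click 3 (4,3) count=0: revealed 0 new [(none)] -> total=17
Click 4 (1,0) count=0: revealed 10 new [(0,0) (0,1) (1,0) (1,1) (1,2) (2,0) (2,1) (2,2) (3,0) (3,1)] -> total=27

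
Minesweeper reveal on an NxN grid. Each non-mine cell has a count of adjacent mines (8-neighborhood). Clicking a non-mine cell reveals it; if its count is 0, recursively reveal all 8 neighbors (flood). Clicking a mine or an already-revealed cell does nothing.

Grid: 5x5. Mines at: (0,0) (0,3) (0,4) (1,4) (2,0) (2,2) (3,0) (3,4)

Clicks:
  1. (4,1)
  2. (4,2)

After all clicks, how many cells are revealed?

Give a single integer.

Answer: 6

Derivation:
Click 1 (4,1) count=1: revealed 1 new [(4,1)] -> total=1
Click 2 (4,2) count=0: revealed 5 new [(3,1) (3,2) (3,3) (4,2) (4,3)] -> total=6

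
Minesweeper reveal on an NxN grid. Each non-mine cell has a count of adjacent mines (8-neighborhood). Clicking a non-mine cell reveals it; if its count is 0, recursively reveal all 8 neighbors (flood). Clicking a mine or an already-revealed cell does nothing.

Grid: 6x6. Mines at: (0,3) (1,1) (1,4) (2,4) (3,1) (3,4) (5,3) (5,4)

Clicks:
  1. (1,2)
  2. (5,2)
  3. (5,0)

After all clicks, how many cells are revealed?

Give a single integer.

Answer: 7

Derivation:
Click 1 (1,2) count=2: revealed 1 new [(1,2)] -> total=1
Click 2 (5,2) count=1: revealed 1 new [(5,2)] -> total=2
Click 3 (5,0) count=0: revealed 5 new [(4,0) (4,1) (4,2) (5,0) (5,1)] -> total=7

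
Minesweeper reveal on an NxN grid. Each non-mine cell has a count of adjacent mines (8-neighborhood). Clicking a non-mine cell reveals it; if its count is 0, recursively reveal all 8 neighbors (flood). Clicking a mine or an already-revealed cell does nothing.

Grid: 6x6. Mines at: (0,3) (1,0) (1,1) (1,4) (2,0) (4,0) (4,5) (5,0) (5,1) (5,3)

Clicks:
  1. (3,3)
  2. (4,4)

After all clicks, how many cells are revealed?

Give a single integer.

Answer: 12

Derivation:
Click 1 (3,3) count=0: revealed 12 new [(2,1) (2,2) (2,3) (2,4) (3,1) (3,2) (3,3) (3,4) (4,1) (4,2) (4,3) (4,4)] -> total=12
Click 2 (4,4) count=2: revealed 0 new [(none)] -> total=12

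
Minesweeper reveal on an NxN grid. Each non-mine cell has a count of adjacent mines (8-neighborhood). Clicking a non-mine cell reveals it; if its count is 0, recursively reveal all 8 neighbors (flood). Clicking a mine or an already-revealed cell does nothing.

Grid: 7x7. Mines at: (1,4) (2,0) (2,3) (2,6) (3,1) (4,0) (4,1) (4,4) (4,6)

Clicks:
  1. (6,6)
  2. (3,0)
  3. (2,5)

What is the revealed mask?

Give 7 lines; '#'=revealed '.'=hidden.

Answer: .......
.......
.....#.
#......
.......
#######
#######

Derivation:
Click 1 (6,6) count=0: revealed 14 new [(5,0) (5,1) (5,2) (5,3) (5,4) (5,5) (5,6) (6,0) (6,1) (6,2) (6,3) (6,4) (6,5) (6,6)] -> total=14
Click 2 (3,0) count=4: revealed 1 new [(3,0)] -> total=15
Click 3 (2,5) count=2: revealed 1 new [(2,5)] -> total=16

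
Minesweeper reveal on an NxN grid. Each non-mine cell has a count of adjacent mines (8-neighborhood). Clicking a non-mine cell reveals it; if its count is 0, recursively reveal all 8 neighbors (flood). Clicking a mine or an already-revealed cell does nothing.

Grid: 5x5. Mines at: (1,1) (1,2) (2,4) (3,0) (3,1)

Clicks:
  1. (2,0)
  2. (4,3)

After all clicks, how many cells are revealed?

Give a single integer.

Click 1 (2,0) count=3: revealed 1 new [(2,0)] -> total=1
Click 2 (4,3) count=0: revealed 6 new [(3,2) (3,3) (3,4) (4,2) (4,3) (4,4)] -> total=7

Answer: 7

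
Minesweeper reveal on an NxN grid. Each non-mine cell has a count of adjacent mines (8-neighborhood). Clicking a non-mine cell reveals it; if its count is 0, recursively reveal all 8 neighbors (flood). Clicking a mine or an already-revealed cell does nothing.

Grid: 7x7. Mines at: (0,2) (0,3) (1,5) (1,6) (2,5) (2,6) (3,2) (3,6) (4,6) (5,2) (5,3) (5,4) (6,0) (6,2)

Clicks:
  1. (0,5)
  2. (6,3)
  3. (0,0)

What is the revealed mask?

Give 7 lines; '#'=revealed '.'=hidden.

Answer: ##...#.
##.....
##.....
##.....
##.....
##.....
...#...

Derivation:
Click 1 (0,5) count=2: revealed 1 new [(0,5)] -> total=1
Click 2 (6,3) count=4: revealed 1 new [(6,3)] -> total=2
Click 3 (0,0) count=0: revealed 12 new [(0,0) (0,1) (1,0) (1,1) (2,0) (2,1) (3,0) (3,1) (4,0) (4,1) (5,0) (5,1)] -> total=14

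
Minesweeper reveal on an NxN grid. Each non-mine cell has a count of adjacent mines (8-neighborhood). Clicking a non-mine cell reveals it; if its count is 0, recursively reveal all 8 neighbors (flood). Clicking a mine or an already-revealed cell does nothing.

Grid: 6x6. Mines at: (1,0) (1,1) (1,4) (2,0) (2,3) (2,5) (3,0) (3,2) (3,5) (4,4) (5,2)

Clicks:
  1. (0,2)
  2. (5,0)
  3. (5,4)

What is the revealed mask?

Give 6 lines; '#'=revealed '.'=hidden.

Click 1 (0,2) count=1: revealed 1 new [(0,2)] -> total=1
Click 2 (5,0) count=0: revealed 4 new [(4,0) (4,1) (5,0) (5,1)] -> total=5
Click 3 (5,4) count=1: revealed 1 new [(5,4)] -> total=6

Answer: ..#...
......
......
......
##....
##..#.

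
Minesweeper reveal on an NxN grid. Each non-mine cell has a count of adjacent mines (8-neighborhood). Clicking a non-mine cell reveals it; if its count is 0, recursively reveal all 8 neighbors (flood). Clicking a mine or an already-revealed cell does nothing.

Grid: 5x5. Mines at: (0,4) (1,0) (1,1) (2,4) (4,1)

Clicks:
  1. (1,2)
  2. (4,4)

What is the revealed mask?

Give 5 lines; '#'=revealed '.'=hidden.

Answer: .....
..#..
.....
..###
..###

Derivation:
Click 1 (1,2) count=1: revealed 1 new [(1,2)] -> total=1
Click 2 (4,4) count=0: revealed 6 new [(3,2) (3,3) (3,4) (4,2) (4,3) (4,4)] -> total=7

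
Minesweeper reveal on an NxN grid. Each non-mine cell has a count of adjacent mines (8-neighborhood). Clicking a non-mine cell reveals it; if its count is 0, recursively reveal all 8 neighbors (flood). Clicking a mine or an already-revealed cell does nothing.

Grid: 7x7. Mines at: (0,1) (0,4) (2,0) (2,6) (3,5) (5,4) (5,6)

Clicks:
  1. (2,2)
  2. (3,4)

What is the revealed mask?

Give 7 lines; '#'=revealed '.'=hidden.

Click 1 (2,2) count=0: revealed 26 new [(1,1) (1,2) (1,3) (1,4) (2,1) (2,2) (2,3) (2,4) (3,0) (3,1) (3,2) (3,3) (3,4) (4,0) (4,1) (4,2) (4,3) (4,4) (5,0) (5,1) (5,2) (5,3) (6,0) (6,1) (6,2) (6,3)] -> total=26
Click 2 (3,4) count=1: revealed 0 new [(none)] -> total=26

Answer: .......
.####..
.####..
#####..
#####..
####...
####...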